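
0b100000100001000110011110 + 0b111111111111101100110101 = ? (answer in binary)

0b1100000100000110011010011

Add column by column in base 2, right to left:
  0+1 = 1
  1+0 = 1
  1+1 = 0 carry 1
  1+0+1 = 0 carry 1
  1+1+1 = 1 carry 1
  0+1+1 = 0 carry 1
  0+0+1 = 1
  1+0 = 1
  1+1 = 0 carry 1
  0+1+1 = 0 carry 1
  0+0+1 = 1
  0+1 = 1
  1+1 = 0 carry 1
  0+1+1 = 0 carry 1
  0+1+1 = 0 carry 1
  0+1+1 = 0 carry 1
  0+1+1 = 0 carry 1
  1+1+1 = 1 carry 1
  0+1+1 = 0 carry 1
  0+1+1 = 0 carry 1
  0+1+1 = 0 carry 1
  0+1+1 = 0 carry 1
  0+1+1 = 0 carry 1
  1+1+1 = 1 carry 1
  final carry 1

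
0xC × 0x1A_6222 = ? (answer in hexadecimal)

0x13C9998

Multiply each base-16 digit by 12, carrying:
  2×12 = 24 → write 8 carry 1
  2×12+1 = 25 → write 9 carry 1
  2×12+1 = 25 → write 9 carry 1
  6×12+1 = 73 → write 9 carry 4
  A×12+4 = 124 → write C carry 7
  1×12+7 = 19 → write 3 carry 1
  remaining carry: 1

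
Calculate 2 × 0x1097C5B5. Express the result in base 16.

Multiply each base-16 digit by 2, carrying:
  5×2 = 10 → write A
  B×2 = 22 → write 6 carry 1
  5×2+1 = 11 → write B
  C×2 = 24 → write 8 carry 1
  7×2+1 = 15 → write F
  9×2 = 18 → write 2 carry 1
  0×2+1 = 1 → write 1
  1×2 = 2 → write 2

0x212F8B6A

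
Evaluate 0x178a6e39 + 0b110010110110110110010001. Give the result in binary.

0b11000010101011101101111001010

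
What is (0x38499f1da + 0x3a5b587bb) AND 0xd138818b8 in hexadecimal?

Add column by column in base 16, right to left:
  a+b = 5 carry 1
  d+b+1 = 9 carry 1
  1+7+1 = 9
  f+8 = 7 carry 1
  9+5+1 = f
  9+b = 4 carry 1
  4+5+1 = a
  8+a = 2 carry 1
  3+3+1 = 7
Sum = 0x72a4f7995; now AND with 0xd138818b8:
  7&d=5, 2&1=0, a&3=2, 4&8=0, f&8=8, 7&1=1, 9&8=8, 9&b=9, 5&8=0

0x502081890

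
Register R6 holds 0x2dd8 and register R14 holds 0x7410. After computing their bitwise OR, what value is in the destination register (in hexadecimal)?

OR each hex digit independently (no carries):
  2|7=7, d|4=d, d|1=d, 8|0=8

0x7dd8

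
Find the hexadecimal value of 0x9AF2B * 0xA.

0x60D7AE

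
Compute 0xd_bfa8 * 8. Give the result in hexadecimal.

0x6dfd40

Multiply each base-16 digit by 8, carrying:
  8×8 = 64 → write 0 carry 4
  a×8+4 = 84 → write 4 carry 5
  f×8+5 = 125 → write d carry 7
  b×8+7 = 95 → write f carry 5
  d×8+5 = 109 → write d carry 6
  remaining carry: 6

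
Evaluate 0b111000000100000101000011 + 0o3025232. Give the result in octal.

0o73065735

0b111000000100000101000011 = 0o70040503 in octal.
Add column by column in base 8, right to left:
  3+2 = 5
  0+3 = 3
  5+2 = 7
  0+5 = 5
  4+2 = 6
  0+0 = 0
  0+3 = 3
  7+0 = 7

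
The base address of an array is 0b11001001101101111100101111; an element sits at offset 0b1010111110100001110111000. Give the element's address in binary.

Add column by column in base 2, right to left:
  1+0 = 1
  1+0 = 1
  1+0 = 1
  1+1 = 0 carry 1
  0+1+1 = 0 carry 1
  1+1+1 = 1 carry 1
  0+0+1 = 1
  0+1 = 1
  1+1 = 0 carry 1
  1+1+1 = 1 carry 1
  1+0+1 = 0 carry 1
  1+0+1 = 0 carry 1
  1+0+1 = 0 carry 1
  0+0+1 = 1
  1+1 = 0 carry 1
  1+0+1 = 0 carry 1
  0+1+1 = 0 carry 1
  1+1+1 = 1 carry 1
  1+1+1 = 1 carry 1
  0+1+1 = 0 carry 1
  0+1+1 = 0 carry 1
  1+0+1 = 0 carry 1
  0+1+1 = 0 carry 1
  0+0+1 = 1
  1+1 = 0 carry 1
  1+0+1 = 0 carry 1
  final carry 1

0b100100001100010001011100111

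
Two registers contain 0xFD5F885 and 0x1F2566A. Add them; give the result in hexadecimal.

Add column by column in base 16, right to left:
  5+A = F
  8+6 = E
  8+6 = E
  F+5 = 4 carry 1
  5+2+1 = 8
  D+F = C carry 1
  F+1+1 = 1 carry 1
  final carry 1

0x11C84EEF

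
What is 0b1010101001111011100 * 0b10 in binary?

0b10101010011110111000

Multiply each base-2 digit by 2, carrying:
  0×2 = 0 → write 0
  0×2 = 0 → write 0
  1×2 = 2 → write 0 carry 1
  1×2+1 = 3 → write 1 carry 1
  1×2+1 = 3 → write 1 carry 1
  0×2+1 = 1 → write 1
  1×2 = 2 → write 0 carry 1
  1×2+1 = 3 → write 1 carry 1
  1×2+1 = 3 → write 1 carry 1
  1×2+1 = 3 → write 1 carry 1
  0×2+1 = 1 → write 1
  0×2 = 0 → write 0
  1×2 = 2 → write 0 carry 1
  0×2+1 = 1 → write 1
  1×2 = 2 → write 0 carry 1
  0×2+1 = 1 → write 1
  1×2 = 2 → write 0 carry 1
  0×2+1 = 1 → write 1
  1×2 = 2 → write 0 carry 1
  remaining carry: 1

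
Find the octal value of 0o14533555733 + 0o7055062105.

Add column by column in base 8, right to left:
  3+5 = 0 carry 1
  3+0+1 = 4
  7+1 = 0 carry 1
  5+2+1 = 0 carry 1
  5+6+1 = 4 carry 1
  5+0+1 = 6
  3+5 = 0 carry 1
  3+5+1 = 1 carry 1
  5+0+1 = 6
  4+7 = 3 carry 1
  1+0+1 = 2

0o23610640040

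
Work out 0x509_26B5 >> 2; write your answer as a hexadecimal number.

2 bits is not a whole number of base-16 digits; in binary: 101000010010010011010110101 >> 2 = 1010000100100100110101101.

0x14249AD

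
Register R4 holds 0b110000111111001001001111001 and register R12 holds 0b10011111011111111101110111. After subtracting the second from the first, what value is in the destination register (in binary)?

Subtract column by column in base 2:
  1-1 → 0
  0-1 → 1 (borrow)
  0-1-1 → 0 (borrow)
  1-0-1 → 0
  1-1 → 0
  1-1 → 0
  1-1 → 0
  0-0 → 0
  0-1 → 1 (borrow)
  1-1-1 → 1 (borrow)
  0-1-1 → 0 (borrow)
  0-1-1 → 0 (borrow)
  1-1-1 → 1 (borrow)
  0-1-1 → 0 (borrow)
  0-1-1 → 0 (borrow)
  1-1-1 → 1 (borrow)
  1-1-1 → 1 (borrow)
  1-0-1 → 0
  1-1 → 0
  1-1 → 0
  1-1 → 0
  0-1 → 1 (borrow)
  0-1-1 → 0 (borrow)
  0-0-1 → 1 (borrow)
  0-0-1 → 1 (borrow)
  1-1-1 → 1 (borrow)
  1-0-1 → 0

0b11101000011001001100000010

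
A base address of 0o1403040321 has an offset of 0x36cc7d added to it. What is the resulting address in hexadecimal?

0xc430d4e

0o1403040321 = 0xc0c40d1 in hexadecimal.
Add column by column in base 16, right to left:
  1+d = e
  d+7 = 4 carry 1
  0+c+1 = d
  4+c = 0 carry 1
  c+6+1 = 3 carry 1
  0+3+1 = 4
  c+0 = c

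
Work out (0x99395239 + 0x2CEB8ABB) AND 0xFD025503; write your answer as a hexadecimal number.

0xC4005400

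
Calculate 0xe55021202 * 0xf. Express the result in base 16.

0xd6fb1f0e1e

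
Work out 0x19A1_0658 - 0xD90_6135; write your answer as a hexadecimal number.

0xC10A523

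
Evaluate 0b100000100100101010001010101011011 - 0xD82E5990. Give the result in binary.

0xD82E5990 = 0b11011000001011100101100110010000 in binary.
Subtract column by column in base 2:
  1-0 → 1
  1-0 → 1
  0-0 → 0
  1-0 → 1
  1-1 → 0
  0-0 → 0
  1-0 → 1
  0-1 → 1 (borrow)
  1-1-1 → 1 (borrow)
  0-0-1 → 1 (borrow)
  1-0-1 → 0
  0-1 → 1 (borrow)
  1-1-1 → 1 (borrow)
  0-0-1 → 1 (borrow)
  0-1-1 → 0 (borrow)
  0-0-1 → 1 (borrow)
  1-0-1 → 0
  0-1 → 1 (borrow)
  1-1-1 → 1 (borrow)
  0-1-1 → 0 (borrow)
  1-0-1 → 0
  0-1 → 1 (borrow)
  0-0-1 → 1 (borrow)
  1-0-1 → 0
  0-0 → 0
  0-0 → 0
  1-0 → 1
  0-1 → 1 (borrow)
  0-1-1 → 0 (borrow)
  0-0-1 → 1 (borrow)
  0-1-1 → 0 (borrow)
  0-1-1 → 0 (borrow)
  1-0-1 → 0

0b101100011001101011101111001011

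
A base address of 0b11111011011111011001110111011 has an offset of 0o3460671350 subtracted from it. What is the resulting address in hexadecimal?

0x2AC40D3

0b11111011011111011001110111011 = 0x1F6FB3BB in hexadecimal.
0o3460671350 = 0x1CC372E8 in hexadecimal.
Subtract column by column in base 16:
  B-8 → 3
  B-E → D (borrow)
  3-2-1 → 0
  B-7 → 4
  F-3 → C
  6-C → A (borrow)
  F-C-1 → 2
  1-1 → 0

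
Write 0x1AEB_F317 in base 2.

0b11010111010111111001100010111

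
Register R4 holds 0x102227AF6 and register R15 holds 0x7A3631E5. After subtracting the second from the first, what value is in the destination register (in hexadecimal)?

0x87EC4911

Subtract column by column in base 16:
  6-5 → 1
  F-E → 1
  A-1 → 9
  7-3 → 4
  2-6 → C (borrow)
  2-3-1 → E (borrow)
  2-A-1 → 7 (borrow)
  0-7-1 → 8 (borrow)
  1-0-1 → 0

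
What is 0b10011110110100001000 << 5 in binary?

0b1001111011010000100000000

Left shift by 5: append 5 zero bits.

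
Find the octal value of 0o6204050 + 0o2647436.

Add column by column in base 8, right to left:
  0+6 = 6
  5+3 = 0 carry 1
  0+4+1 = 5
  4+7 = 3 carry 1
  0+4+1 = 5
  2+6 = 0 carry 1
  6+2+1 = 1 carry 1
  final carry 1

0o11053506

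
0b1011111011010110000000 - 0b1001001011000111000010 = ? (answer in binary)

0b10110000001110111110

Subtract column by column in base 2:
  0-0 → 0
  0-1 → 1 (borrow)
  0-0-1 → 1 (borrow)
  0-0-1 → 1 (borrow)
  0-0-1 → 1 (borrow)
  0-0-1 → 1 (borrow)
  0-1-1 → 0 (borrow)
  1-1-1 → 1 (borrow)
  1-1-1 → 1 (borrow)
  0-0-1 → 1 (borrow)
  1-0-1 → 0
  0-0 → 0
  1-1 → 0
  1-1 → 0
  0-0 → 0
  1-1 → 0
  1-0 → 1
  1-0 → 1
  1-1 → 0
  1-0 → 1
  0-0 → 0
  1-1 → 0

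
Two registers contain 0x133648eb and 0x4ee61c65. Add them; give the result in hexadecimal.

Add column by column in base 16, right to left:
  b+5 = 0 carry 1
  e+6+1 = 5 carry 1
  8+c+1 = 5 carry 1
  4+1+1 = 6
  6+6 = c
  3+e = 1 carry 1
  3+e+1 = 2 carry 1
  1+4+1 = 6

0x621c6550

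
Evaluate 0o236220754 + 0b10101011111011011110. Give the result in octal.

0o240760312

0b10101011111011011110 = 0o2537336 in octal.
Add column by column in base 8, right to left:
  4+6 = 2 carry 1
  5+3+1 = 1 carry 1
  7+3+1 = 3 carry 1
  0+7+1 = 0 carry 1
  2+3+1 = 6
  2+5 = 7
  6+2 = 0 carry 1
  3+0+1 = 4
  2+0 = 2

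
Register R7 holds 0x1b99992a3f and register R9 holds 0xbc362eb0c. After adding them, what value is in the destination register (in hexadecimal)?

0x275cfc154b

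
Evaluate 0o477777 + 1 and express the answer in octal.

0o500000

The trailing 5 digits are 7 (max in base 8), so adding 1 cascades: they roll to 0 and the next digit up increments.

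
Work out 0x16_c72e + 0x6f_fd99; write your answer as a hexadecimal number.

Add column by column in base 16, right to left:
  e+9 = 7 carry 1
  2+9+1 = c
  7+d = 4 carry 1
  c+f+1 = c carry 1
  6+f+1 = 6 carry 1
  1+6+1 = 8

0x86c4c7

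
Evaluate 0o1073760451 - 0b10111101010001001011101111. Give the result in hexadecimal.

0o1073760451 = 0x8EFE129 in hexadecimal.
0b10111101010001001011101111 = 0x2F512EF in hexadecimal.
Subtract column by column in base 16:
  9-F → A (borrow)
  2-E-1 → 3 (borrow)
  1-2-1 → E (borrow)
  E-1-1 → C
  F-5 → A
  E-F → F (borrow)
  8-2-1 → 5

0x5FACE3A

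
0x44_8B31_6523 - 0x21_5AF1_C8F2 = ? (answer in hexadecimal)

Subtract column by column in base 16:
  3-2 → 1
  2-F → 3 (borrow)
  5-8-1 → C (borrow)
  6-C-1 → 9 (borrow)
  1-1-1 → F (borrow)
  3-F-1 → 3 (borrow)
  B-A-1 → 0
  8-5 → 3
  4-1 → 3
  4-2 → 2

0x23303F9C31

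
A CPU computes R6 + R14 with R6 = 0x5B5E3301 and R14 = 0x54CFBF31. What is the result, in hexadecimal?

Add column by column in base 16, right to left:
  1+1 = 2
  0+3 = 3
  3+F = 2 carry 1
  3+B+1 = F
  E+F = D carry 1
  5+C+1 = 2 carry 1
  B+4+1 = 0 carry 1
  5+5+1 = B

0xB02DF232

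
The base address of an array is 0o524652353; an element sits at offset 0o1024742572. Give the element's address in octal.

0o1551615145

Add column by column in base 8, right to left:
  3+2 = 5
  5+7 = 4 carry 1
  3+5+1 = 1 carry 1
  2+2+1 = 5
  5+4 = 1 carry 1
  6+7+1 = 6 carry 1
  4+4+1 = 1 carry 1
  2+2+1 = 5
  5+0 = 5
  0+1 = 1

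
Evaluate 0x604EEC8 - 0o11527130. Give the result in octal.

0x604EEC8 = 0o601167310 in octal.
Subtract column by column in base 8:
  0-0 → 0
  1-3 → 6 (borrow)
  3-1-1 → 1
  7-7 → 0
  6-2 → 4
  1-5 → 4 (borrow)
  1-1-1 → 7 (borrow)
  0-1-1 → 6 (borrow)
  6-0-1 → 5

0o567440160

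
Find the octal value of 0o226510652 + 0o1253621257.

0o1502332131

Add column by column in base 8, right to left:
  2+7 = 1 carry 1
  5+5+1 = 3 carry 1
  6+2+1 = 1 carry 1
  0+1+1 = 2
  1+2 = 3
  5+6 = 3 carry 1
  6+3+1 = 2 carry 1
  2+5+1 = 0 carry 1
  2+2+1 = 5
  0+1 = 1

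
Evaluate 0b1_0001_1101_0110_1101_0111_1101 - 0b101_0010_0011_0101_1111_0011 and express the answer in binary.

Subtract column by column in base 2:
  1-1 → 0
  0-1 → 1 (borrow)
  1-0-1 → 0
  1-0 → 1
  1-1 → 0
  1-1 → 0
  1-1 → 0
  0-1 → 1 (borrow)
  1-1-1 → 1 (borrow)
  0-0-1 → 1 (borrow)
  1-1-1 → 1 (borrow)
  1-0-1 → 0
  0-1 → 1 (borrow)
  1-1-1 → 1 (borrow)
  1-0-1 → 0
  0-0 → 0
  1-0 → 1
  0-1 → 1 (borrow)
  1-0-1 → 0
  1-0 → 1
  1-1 → 0
  0-0 → 0
  0-1 → 1 (borrow)
  0-0-1 → 1 (borrow)
  1-0-1 → 0

0b110010110011011110001010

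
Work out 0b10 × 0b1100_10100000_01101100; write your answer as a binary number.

0b110010100000011011000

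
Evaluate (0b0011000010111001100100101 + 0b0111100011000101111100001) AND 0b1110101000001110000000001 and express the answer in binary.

0b1010100000001110000000000

Add column by column in base 2, right to left:
  1+1 = 0 carry 1
  0+0+1 = 1
  1+0 = 1
  0+0 = 0
  0+0 = 0
  1+1 = 0 carry 1
  0+1+1 = 0 carry 1
  0+1+1 = 0 carry 1
  1+1+1 = 1 carry 1
  1+1+1 = 1 carry 1
  0+0+1 = 1
  0+1 = 1
  1+0 = 1
  1+0 = 1
  1+0 = 1
  0+1 = 1
  1+1 = 0 carry 1
  0+0+1 = 1
  0+0 = 0
  0+0 = 0
  0+1 = 1
  1+1 = 0 carry 1
  1+1+1 = 1 carry 1
  0+1+1 = 0 carry 1
  final carry 1
Sum = 0b1010100101111111100000110; now AND with 0b1110101000001110000000001:
  1010100101111111100000110
& 1110101000001110000000001
= 1010100000001110000000000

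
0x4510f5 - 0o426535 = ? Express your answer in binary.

0x4510f5 = 0b10001010001000011110101 in binary.
0o426535 = 0b100010110101011101 in binary.
Subtract column by column in base 2:
  1-1 → 0
  0-0 → 0
  1-1 → 0
  0-1 → 1 (borrow)
  1-1-1 → 1 (borrow)
  1-0-1 → 0
  1-1 → 0
  1-0 → 1
  0-1 → 1 (borrow)
  0-0-1 → 1 (borrow)
  0-1-1 → 0 (borrow)
  0-1-1 → 0 (borrow)
  1-0-1 → 0
  0-1 → 1 (borrow)
  0-0-1 → 1 (borrow)
  0-0-1 → 1 (borrow)
  1-0-1 → 0
  0-1 → 1 (borrow)
  1-0-1 → 0
  0-0 → 0
  0-0 → 0
  0-0 → 0
  1-0 → 1

0b10000101110001110011000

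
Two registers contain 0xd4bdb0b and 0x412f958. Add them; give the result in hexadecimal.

0x115ed463

Add column by column in base 16, right to left:
  b+8 = 3 carry 1
  0+5+1 = 6
  b+9 = 4 carry 1
  d+f+1 = d carry 1
  b+2+1 = e
  4+1 = 5
  d+4 = 1 carry 1
  final carry 1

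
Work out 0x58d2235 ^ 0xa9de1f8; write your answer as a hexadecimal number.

XOR each hex digit independently (no carries):
  5^a=f, 8^9=1, d^d=0, 2^e=c, 2^1=3, 3^f=c, 5^8=d

0xf10c3cd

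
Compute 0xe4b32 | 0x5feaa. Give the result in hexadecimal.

OR each hex digit independently (no carries):
  e|5=f, 4|f=f, b|e=f, 3|a=b, 2|a=a

0xfffba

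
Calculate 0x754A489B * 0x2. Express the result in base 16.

Multiply each base-16 digit by 2, carrying:
  B×2 = 22 → write 6 carry 1
  9×2+1 = 19 → write 3 carry 1
  8×2+1 = 17 → write 1 carry 1
  4×2+1 = 9 → write 9
  A×2 = 20 → write 4 carry 1
  4×2+1 = 9 → write 9
  5×2 = 10 → write A
  7×2 = 14 → write E

0xEA949136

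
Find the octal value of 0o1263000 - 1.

0o1262777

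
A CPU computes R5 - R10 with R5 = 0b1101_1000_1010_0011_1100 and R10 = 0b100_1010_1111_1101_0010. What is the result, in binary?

0b10001101101001101010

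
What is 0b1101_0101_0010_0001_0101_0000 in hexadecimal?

0xd52150

Group the bits into nibbles: 1101 0101 0010 0001 0101 0000 → d52150.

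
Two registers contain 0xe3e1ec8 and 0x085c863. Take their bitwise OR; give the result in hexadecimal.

0xebfdeeb

OR each hex digit independently (no carries):
  e|0=e, 3|8=b, e|5=f, 1|c=d, e|8=e, c|6=e, 8|3=b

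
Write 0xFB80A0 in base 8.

0o76700240

Expand each hex digit to 4 bits: F=1111 B=1011 8=1000 0=0000 A=1010 0=0000.
Group the bits in threes: 111 110 111 000 000 010 100 000 → 76700240.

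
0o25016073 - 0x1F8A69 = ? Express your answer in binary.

0o25016073 = 0b10101000001110000111011 in binary.
0x1F8A69 = 0b111111000101001101001 in binary.
Subtract column by column in base 2:
  1-1 → 0
  1-0 → 1
  0-0 → 0
  1-1 → 0
  1-0 → 1
  1-1 → 0
  0-1 → 1 (borrow)
  0-0-1 → 1 (borrow)
  0-0-1 → 1 (borrow)
  0-1-1 → 0 (borrow)
  1-0-1 → 0
  1-1 → 0
  1-0 → 1
  0-0 → 0
  0-0 → 0
  0-1 → 1 (borrow)
  0-1-1 → 0 (borrow)
  0-1-1 → 0 (borrow)
  1-1-1 → 1 (borrow)
  0-1-1 → 0 (borrow)
  1-1-1 → 1 (borrow)
  0-0-1 → 1 (borrow)
  1-0-1 → 0

0b1101001001000111010010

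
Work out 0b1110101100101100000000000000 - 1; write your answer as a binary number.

0b1110101100101011111111111111

The trailing 14 digits are 0, so subtracting 1 borrows through: they become 1 and the next digit up decrements.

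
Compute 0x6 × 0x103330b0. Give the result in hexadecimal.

Multiply each base-16 digit by 6, carrying:
  0×6 = 0 → write 0
  b×6 = 66 → write 2 carry 4
  0×6+4 = 4 → write 4
  3×6 = 18 → write 2 carry 1
  3×6+1 = 19 → write 3 carry 1
  3×6+1 = 19 → write 3 carry 1
  0×6+1 = 1 → write 1
  1×6 = 6 → write 6

0x61332420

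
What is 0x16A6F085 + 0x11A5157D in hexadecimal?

0x284C0602

Add column by column in base 16, right to left:
  5+D = 2 carry 1
  8+7+1 = 0 carry 1
  0+5+1 = 6
  F+1 = 0 carry 1
  6+5+1 = C
  A+A = 4 carry 1
  6+1+1 = 8
  1+1 = 2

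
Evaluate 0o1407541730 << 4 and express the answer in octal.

4 bits is not a whole number of base-8 digits; in binary: 1100000111101100001111011000 << 4 = 11000001111011000011110110000000.

0o30173036600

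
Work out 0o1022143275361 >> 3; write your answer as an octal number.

Shifting right by 3 bits = 1 oct digit: drop the last 1.

0o102214327536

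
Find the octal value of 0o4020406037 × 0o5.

Multiply each base-8 digit by 5, carrying:
  7×5 = 35 → write 3 carry 4
  3×5+4 = 19 → write 3 carry 2
  0×5+2 = 2 → write 2
  6×5 = 30 → write 6 carry 3
  0×5+3 = 3 → write 3
  4×5 = 20 → write 4 carry 2
  0×5+2 = 2 → write 2
  2×5 = 10 → write 2 carry 1
  0×5+1 = 1 → write 1
  4×5 = 20 → write 4 carry 2
  remaining carry: 2

0o24122436233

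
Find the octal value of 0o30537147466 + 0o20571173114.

0o51330342602

Add column by column in base 8, right to left:
  6+4 = 2 carry 1
  6+1+1 = 0 carry 1
  4+1+1 = 6
  7+3 = 2 carry 1
  4+7+1 = 4 carry 1
  1+1+1 = 3
  7+1 = 0 carry 1
  3+7+1 = 3 carry 1
  5+5+1 = 3 carry 1
  0+0+1 = 1
  3+2 = 5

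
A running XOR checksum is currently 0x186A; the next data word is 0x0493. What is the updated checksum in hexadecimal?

0x1CF9

XOR each hex digit independently (no carries):
  1^0=1, 8^4=C, 6^9=F, A^3=9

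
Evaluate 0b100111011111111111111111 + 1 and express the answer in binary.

0b100111100000000000000000

The trailing 17 digits are 1 (max in base 2), so adding 1 cascades: they roll to 0 and the next digit up increments.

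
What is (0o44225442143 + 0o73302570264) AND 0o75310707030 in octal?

0o35110202020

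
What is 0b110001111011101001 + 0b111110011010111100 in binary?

0b1110000010110100101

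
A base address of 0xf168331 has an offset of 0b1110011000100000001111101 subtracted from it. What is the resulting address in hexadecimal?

0xd4a42b4

0b1110011000100000001111101 = 0x1cc407d in hexadecimal.
Subtract column by column in base 16:
  1-d → 4 (borrow)
  3-7-1 → b (borrow)
  3-0-1 → 2
  8-4 → 4
  6-c → a (borrow)
  1-c-1 → 4 (borrow)
  f-1-1 → d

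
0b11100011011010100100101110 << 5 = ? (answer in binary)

Left shift by 5: append 5 zero bits.

0b1110001101101010010010111000000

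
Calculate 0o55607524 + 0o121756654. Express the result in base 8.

0o177566400

Add column by column in base 8, right to left:
  4+4 = 0 carry 1
  2+5+1 = 0 carry 1
  5+6+1 = 4 carry 1
  7+6+1 = 6 carry 1
  0+5+1 = 6
  6+7 = 5 carry 1
  5+1+1 = 7
  5+2 = 7
  0+1 = 1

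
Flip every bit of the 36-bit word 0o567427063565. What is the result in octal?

Each oct digit d becomes 7−d:
  5→2, 6→1, 7→0, 4→3, 2→5, 7→0, 0→7, 6→1, 3→4, 5→2, 6→1, 5→2

0o210350714212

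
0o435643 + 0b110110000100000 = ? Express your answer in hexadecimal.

0x2A7C3

0o435643 = 0x23BA3 in hexadecimal.
0b110110000100000 = 0x6C20 in hexadecimal.
Add column by column in base 16, right to left:
  3+0 = 3
  A+2 = C
  B+C = 7 carry 1
  3+6+1 = A
  2+0 = 2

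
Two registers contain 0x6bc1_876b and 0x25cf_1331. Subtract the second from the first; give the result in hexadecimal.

0x45f2743a

Subtract column by column in base 16:
  b-1 → a
  6-3 → 3
  7-3 → 4
  8-1 → 7
  1-f → 2 (borrow)
  c-c-1 → f (borrow)
  b-5-1 → 5
  6-2 → 4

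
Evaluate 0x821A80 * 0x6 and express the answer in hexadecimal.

0x30C9F00

Multiply each base-16 digit by 6, carrying:
  0×6 = 0 → write 0
  8×6 = 48 → write 0 carry 3
  A×6+3 = 63 → write F carry 3
  1×6+3 = 9 → write 9
  2×6 = 12 → write C
  8×6 = 48 → write 0 carry 3
  remaining carry: 3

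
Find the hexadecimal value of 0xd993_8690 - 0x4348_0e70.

0x964b7820

Subtract column by column in base 16:
  0-0 → 0
  9-7 → 2
  6-e → 8 (borrow)
  8-0-1 → 7
  3-8 → b (borrow)
  9-4-1 → 4
  9-3 → 6
  d-4 → 9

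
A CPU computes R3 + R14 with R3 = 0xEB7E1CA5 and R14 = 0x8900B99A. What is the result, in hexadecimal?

Add column by column in base 16, right to left:
  5+A = F
  A+9 = 3 carry 1
  C+9+1 = 6 carry 1
  1+B+1 = D
  E+0 = E
  7+0 = 7
  B+9 = 4 carry 1
  E+8+1 = 7 carry 1
  final carry 1

0x1747ED63F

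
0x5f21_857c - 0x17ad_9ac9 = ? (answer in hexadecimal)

0x4773eab3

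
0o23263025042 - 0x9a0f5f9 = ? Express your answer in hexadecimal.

0o23263025042 = 0x9acc2a22 in hexadecimal.
Subtract column by column in base 16:
  2-9 → 9 (borrow)
  2-f-1 → 2 (borrow)
  a-5-1 → 4
  2-f → 3 (borrow)
  c-0-1 → b
  c-a → 2
  a-9 → 1
  9-0 → 9

0x912b3429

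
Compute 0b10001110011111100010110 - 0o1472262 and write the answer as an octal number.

0b10001110011111100010110 = 0o21637426 in octal.
Subtract column by column in base 8:
  6-2 → 4
  2-6 → 4 (borrow)
  4-2-1 → 1
  7-2 → 5
  3-7 → 4 (borrow)
  6-4-1 → 1
  1-1 → 0
  2-0 → 2

0o20145144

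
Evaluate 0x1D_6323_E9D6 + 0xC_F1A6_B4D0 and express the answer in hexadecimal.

0x2A54CA9EA6

Add column by column in base 16, right to left:
  6+0 = 6
  D+D = A carry 1
  9+4+1 = E
  E+B = 9 carry 1
  3+6+1 = A
  2+A = C
  3+1 = 4
  6+F = 5 carry 1
  D+C+1 = A carry 1
  1+0+1 = 2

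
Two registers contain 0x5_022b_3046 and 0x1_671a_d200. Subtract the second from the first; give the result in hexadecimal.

0x39b105e46

Subtract column by column in base 16:
  6-0 → 6
  4-0 → 4
  0-2 → e (borrow)
  3-d-1 → 5 (borrow)
  b-a-1 → 0
  2-1 → 1
  2-7 → b (borrow)
  0-6-1 → 9 (borrow)
  5-1-1 → 3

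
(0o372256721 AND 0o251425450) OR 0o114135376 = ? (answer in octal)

0o354135776

0o372256721 AND 0o251425450 = 0o250004400.
Then OR with 0o114135376.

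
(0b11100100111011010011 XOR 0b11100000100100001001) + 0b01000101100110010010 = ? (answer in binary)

First 0b11100100111011010011 XOR 0b11100000100100001001 = 0b00000100011111011010.
Add column by column in base 2, right to left:
  0+0 = 0
  1+1 = 0 carry 1
  0+0+1 = 1
  1+0 = 1
  1+1 = 0 carry 1
  0+0+1 = 1
  1+0 = 1
  1+1 = 0 carry 1
  1+1+1 = 1 carry 1
  1+0+1 = 0 carry 1
  1+0+1 = 0 carry 1
  0+1+1 = 0 carry 1
  0+1+1 = 0 carry 1
  0+0+1 = 1
  1+1 = 0 carry 1
  0+0+1 = 1
  0+0 = 0
  0+0 = 0
  0+1 = 1

0b1001010000101101100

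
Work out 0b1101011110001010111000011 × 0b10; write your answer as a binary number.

Multiply each base-2 digit by 2, carrying:
  1×2 = 2 → write 0 carry 1
  1×2+1 = 3 → write 1 carry 1
  0×2+1 = 1 → write 1
  0×2 = 0 → write 0
  0×2 = 0 → write 0
  0×2 = 0 → write 0
  1×2 = 2 → write 0 carry 1
  1×2+1 = 3 → write 1 carry 1
  1×2+1 = 3 → write 1 carry 1
  0×2+1 = 1 → write 1
  1×2 = 2 → write 0 carry 1
  0×2+1 = 1 → write 1
  1×2 = 2 → write 0 carry 1
  0×2+1 = 1 → write 1
  0×2 = 0 → write 0
  0×2 = 0 → write 0
  1×2 = 2 → write 0 carry 1
  1×2+1 = 3 → write 1 carry 1
  1×2+1 = 3 → write 1 carry 1
  1×2+1 = 3 → write 1 carry 1
  0×2+1 = 1 → write 1
  1×2 = 2 → write 0 carry 1
  0×2+1 = 1 → write 1
  1×2 = 2 → write 0 carry 1
  1×2+1 = 3 → write 1 carry 1
  remaining carry: 1

0b11010111100010101110000110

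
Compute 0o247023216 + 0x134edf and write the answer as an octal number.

0o253672555

0x134edf = 0o4647337 in octal.
Add column by column in base 8, right to left:
  6+7 = 5 carry 1
  1+3+1 = 5
  2+3 = 5
  3+7 = 2 carry 1
  2+4+1 = 7
  0+6 = 6
  7+4 = 3 carry 1
  4+0+1 = 5
  2+0 = 2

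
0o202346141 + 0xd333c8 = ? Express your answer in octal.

0xd333c8 = 0o64631710 in octal.
Add column by column in base 8, right to left:
  1+0 = 1
  4+1 = 5
  1+7 = 0 carry 1
  6+1+1 = 0 carry 1
  4+3+1 = 0 carry 1
  3+6+1 = 2 carry 1
  2+4+1 = 7
  0+6 = 6
  2+0 = 2

0o267200051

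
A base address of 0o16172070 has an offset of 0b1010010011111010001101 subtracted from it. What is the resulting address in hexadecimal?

0xfb5ab

0o16172070 = 0x38f438 in hexadecimal.
0b1010010011111010001101 = 0x293e8d in hexadecimal.
Subtract column by column in base 16:
  8-d → b (borrow)
  3-8-1 → a (borrow)
  4-e-1 → 5 (borrow)
  f-3-1 → b
  8-9 → f (borrow)
  3-2-1 → 0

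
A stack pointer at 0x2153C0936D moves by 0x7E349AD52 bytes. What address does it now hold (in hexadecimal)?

0x29370A40BF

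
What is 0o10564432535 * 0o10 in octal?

0o105644325350

Multiply each base-8 digit by 8, carrying:
  5×8 = 40 → write 0 carry 5
  3×8+5 = 29 → write 5 carry 3
  5×8+3 = 43 → write 3 carry 5
  2×8+5 = 21 → write 5 carry 2
  3×8+2 = 26 → write 2 carry 3
  4×8+3 = 35 → write 3 carry 4
  4×8+4 = 36 → write 4 carry 4
  6×8+4 = 52 → write 4 carry 6
  5×8+6 = 46 → write 6 carry 5
  0×8+5 = 5 → write 5
  1×8 = 8 → write 0 carry 1
  remaining carry: 1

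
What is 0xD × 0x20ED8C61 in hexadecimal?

Multiply each base-16 digit by 13, carrying:
  1×13 = 13 → write D
  6×13 = 78 → write E carry 4
  C×13+4 = 160 → write 0 carry 10
  8×13+10 = 114 → write 2 carry 7
  D×13+7 = 176 → write 0 carry 11
  E×13+11 = 193 → write 1 carry 12
  0×13+12 = 12 → write C
  2×13 = 26 → write A carry 1
  remaining carry: 1

0x1AC1020ED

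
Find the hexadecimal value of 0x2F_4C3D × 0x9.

Multiply each base-16 digit by 9, carrying:
  D×9 = 117 → write 5 carry 7
  3×9+7 = 34 → write 2 carry 2
  C×9+2 = 110 → write E carry 6
  4×9+6 = 42 → write A carry 2
  F×9+2 = 137 → write 9 carry 8
  2×9+8 = 26 → write A carry 1
  remaining carry: 1

0x1A9AE25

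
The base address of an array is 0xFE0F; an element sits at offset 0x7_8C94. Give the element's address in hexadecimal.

0x88AA3

Add column by column in base 16, right to left:
  F+4 = 3 carry 1
  0+9+1 = A
  E+C = A carry 1
  F+8+1 = 8 carry 1
  0+7+1 = 8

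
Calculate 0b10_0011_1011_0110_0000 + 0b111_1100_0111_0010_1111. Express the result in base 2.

0b10100000001010001111

Add column by column in base 2, right to left:
  0+1 = 1
  0+1 = 1
  0+1 = 1
  0+1 = 1
  0+0 = 0
  1+1 = 0 carry 1
  1+0+1 = 0 carry 1
  0+0+1 = 1
  1+1 = 0 carry 1
  1+1+1 = 1 carry 1
  0+1+1 = 0 carry 1
  1+0+1 = 0 carry 1
  1+0+1 = 0 carry 1
  1+0+1 = 0 carry 1
  0+1+1 = 0 carry 1
  0+1+1 = 0 carry 1
  0+1+1 = 0 carry 1
  1+1+1 = 1 carry 1
  0+1+1 = 0 carry 1
  final carry 1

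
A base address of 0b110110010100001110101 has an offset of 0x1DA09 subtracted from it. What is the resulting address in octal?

0o6247154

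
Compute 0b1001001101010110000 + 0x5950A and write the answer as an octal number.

0o2427672

0b1001001101010110000 = 0o1115260 in octal.
0x5950A = 0o1312412 in octal.
Add column by column in base 8, right to left:
  0+2 = 2
  6+1 = 7
  2+4 = 6
  5+2 = 7
  1+1 = 2
  1+3 = 4
  1+1 = 2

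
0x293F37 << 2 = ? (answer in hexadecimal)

0xA4FCDC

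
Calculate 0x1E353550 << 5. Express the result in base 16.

0x3C6A6AA00

5 bits is not a whole number of base-16 digits; in binary: 11110001101010011010101010000 << 5 = 1111000110101001101010101000000000.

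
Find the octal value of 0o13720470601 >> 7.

0o57502343

7 bits is not a whole number of base-8 digits; in binary: 1011111010000100111000110000001 >> 7 = 101111101000010011100011.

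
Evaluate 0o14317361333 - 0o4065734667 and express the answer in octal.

0o10231424444

Subtract column by column in base 8:
  3-7 → 4 (borrow)
  3-6-1 → 4 (borrow)
  3-6-1 → 4 (borrow)
  1-4-1 → 4 (borrow)
  6-3-1 → 2
  3-7 → 4 (borrow)
  7-5-1 → 1
  1-6 → 3 (borrow)
  3-0-1 → 2
  4-4 → 0
  1-0 → 1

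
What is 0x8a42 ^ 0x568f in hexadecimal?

0xdccd

XOR each hex digit independently (no carries):
  8^5=d, a^6=c, 4^8=c, 2^f=d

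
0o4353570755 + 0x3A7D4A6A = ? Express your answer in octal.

0x3A7D4A6A = 0o7237245152 in octal.
Add column by column in base 8, right to left:
  5+2 = 7
  5+5 = 2 carry 1
  7+1+1 = 1 carry 1
  0+5+1 = 6
  7+4 = 3 carry 1
  5+2+1 = 0 carry 1
  3+7+1 = 3 carry 1
  5+3+1 = 1 carry 1
  3+2+1 = 6
  4+7 = 3 carry 1
  final carry 1

0o13613036127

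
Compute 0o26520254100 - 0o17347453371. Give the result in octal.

0o7150600507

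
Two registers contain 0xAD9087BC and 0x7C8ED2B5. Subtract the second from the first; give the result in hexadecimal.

Subtract column by column in base 16:
  C-5 → 7
  B-B → 0
  7-2 → 5
  8-D → B (borrow)
  0-E-1 → 1 (borrow)
  9-8-1 → 0
  D-C → 1
  A-7 → 3

0x3101B507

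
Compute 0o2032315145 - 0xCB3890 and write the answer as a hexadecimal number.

0o2032315145 = 0x10699A65 in hexadecimal.
Subtract column by column in base 16:
  5-0 → 5
  6-9 → D (borrow)
  A-8-1 → 1
  9-3 → 6
  9-B → E (borrow)
  6-C-1 → 9 (borrow)
  0-0-1 → F (borrow)
  1-0-1 → 0

0xF9E61D5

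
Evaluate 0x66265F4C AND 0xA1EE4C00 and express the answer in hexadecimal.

0x20264C00

AND each hex digit independently (no carries):
  6&A=2, 6&1=0, 2&E=2, 6&E=6, 5&4=4, F&C=C, 4&0=0, C&0=0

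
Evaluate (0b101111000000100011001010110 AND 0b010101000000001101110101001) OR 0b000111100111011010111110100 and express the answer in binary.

0b111100111011011111110100

0b101111000000100011001010110 AND 0b010101000000001101110101001 = 0b000101000000000001000000000.
Then OR with 0b000111100111011010111110100.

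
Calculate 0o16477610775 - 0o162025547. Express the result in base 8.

Subtract column by column in base 8:
  5-7 → 6 (borrow)
  7-4-1 → 2
  7-5 → 2
  0-5 → 3 (borrow)
  1-2-1 → 6 (borrow)
  6-0-1 → 5
  7-2 → 5
  7-6 → 1
  4-1 → 3
  6-0 → 6
  1-0 → 1

0o16315563226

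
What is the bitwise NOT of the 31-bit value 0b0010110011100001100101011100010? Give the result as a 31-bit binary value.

Invert each bit: 0010110011100001100101011100010 → 1101001100011110011010100011101.

0b1101001100011110011010100011101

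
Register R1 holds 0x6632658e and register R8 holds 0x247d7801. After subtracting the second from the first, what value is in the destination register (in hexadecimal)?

0x41b4ed8d

Subtract column by column in base 16:
  e-1 → d
  8-0 → 8
  5-8 → d (borrow)
  6-7-1 → e (borrow)
  2-d-1 → 4 (borrow)
  3-7-1 → b (borrow)
  6-4-1 → 1
  6-2 → 4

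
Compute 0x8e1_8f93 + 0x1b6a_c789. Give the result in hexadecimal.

0x244c571c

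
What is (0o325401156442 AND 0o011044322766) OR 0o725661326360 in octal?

0o725661326762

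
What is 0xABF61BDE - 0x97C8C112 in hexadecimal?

0x142D5ACC

Subtract column by column in base 16:
  E-2 → C
  D-1 → C
  B-1 → A
  1-C → 5 (borrow)
  6-8-1 → D (borrow)
  F-C-1 → 2
  B-7 → 4
  A-9 → 1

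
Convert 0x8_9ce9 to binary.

0b10001001110011101001

Expand each hex digit to 4 bits: 8=1000 9=1001 c=1100 e=1110 9=1001.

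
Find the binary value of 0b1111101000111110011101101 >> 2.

Right shift by 2: drop the 2 least-significant bits.

0b11111010001111100111011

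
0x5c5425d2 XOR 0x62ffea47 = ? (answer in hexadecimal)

XOR each hex digit independently (no carries):
  5^6=3, c^2=e, 5^f=a, 4^f=b, 2^e=c, 5^a=f, d^4=9, 2^7=5

0x3eabcf95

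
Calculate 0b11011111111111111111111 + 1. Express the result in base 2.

0b11100000000000000000000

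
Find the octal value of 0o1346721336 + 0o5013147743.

Add column by column in base 8, right to left:
  6+3 = 1 carry 1
  3+4+1 = 0 carry 1
  3+7+1 = 3 carry 1
  1+7+1 = 1 carry 1
  2+4+1 = 7
  7+1 = 0 carry 1
  6+3+1 = 2 carry 1
  4+1+1 = 6
  3+0 = 3
  1+5 = 6

0o6362071301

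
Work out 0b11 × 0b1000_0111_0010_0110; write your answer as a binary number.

0b11001010101110010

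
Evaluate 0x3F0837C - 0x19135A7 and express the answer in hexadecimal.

Subtract column by column in base 16:
  C-7 → 5
  7-A → D (borrow)
  3-5-1 → D (borrow)
  8-3-1 → 4
  0-1 → F (borrow)
  F-9-1 → 5
  3-1 → 2

0x25F4DD5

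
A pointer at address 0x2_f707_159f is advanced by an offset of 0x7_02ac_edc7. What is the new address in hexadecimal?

Add column by column in base 16, right to left:
  f+7 = 6 carry 1
  9+c+1 = 6 carry 1
  5+d+1 = 3 carry 1
  1+e+1 = 0 carry 1
  7+c+1 = 4 carry 1
  0+a+1 = b
  7+2 = 9
  f+0 = f
  2+7 = 9

0x9f9b40366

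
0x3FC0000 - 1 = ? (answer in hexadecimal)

0x3FBFFFF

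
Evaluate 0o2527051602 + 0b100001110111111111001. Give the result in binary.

0o2527051602 = 0b10101010111000101001110000010 in binary.
Add column by column in base 2, right to left:
  0+1 = 1
  1+0 = 1
  0+0 = 0
  0+1 = 1
  0+1 = 1
  0+1 = 1
  0+1 = 1
  1+1 = 0 carry 1
  1+1+1 = 1 carry 1
  1+1+1 = 1 carry 1
  0+1+1 = 0 carry 1
  0+1+1 = 0 carry 1
  1+0+1 = 0 carry 1
  0+1+1 = 0 carry 1
  1+1+1 = 1 carry 1
  0+1+1 = 0 carry 1
  0+0+1 = 1
  0+0 = 0
  1+0 = 1
  1+0 = 1
  1+1 = 0 carry 1
  0+0+1 = 1
  1+0 = 1
  0+0 = 0
  1+0 = 1
  0+0 = 0
  1+0 = 1
  0+0 = 0
  1+0 = 1

0b10101011011010100001101111011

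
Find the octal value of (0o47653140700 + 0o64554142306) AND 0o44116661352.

0o4006201202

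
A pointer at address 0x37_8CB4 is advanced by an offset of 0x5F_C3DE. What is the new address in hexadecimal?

0x975092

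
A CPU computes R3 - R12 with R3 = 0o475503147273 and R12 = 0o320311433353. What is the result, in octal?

0o155171513720

Subtract column by column in base 8:
  3-3 → 0
  7-5 → 2
  2-3 → 7 (borrow)
  7-3-1 → 3
  4-3 → 1
  1-4 → 5 (borrow)
  3-1-1 → 1
  0-1 → 7 (borrow)
  5-3-1 → 1
  5-0 → 5
  7-2 → 5
  4-3 → 1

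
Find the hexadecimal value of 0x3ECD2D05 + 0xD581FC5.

0x4C254CCA

Add column by column in base 16, right to left:
  5+5 = A
  0+C = C
  D+F = C carry 1
  2+1+1 = 4
  D+8 = 5 carry 1
  C+5+1 = 2 carry 1
  E+D+1 = C carry 1
  3+0+1 = 4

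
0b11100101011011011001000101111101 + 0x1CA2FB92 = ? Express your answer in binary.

0x1CA2FB92 = 0b11100101000101111101110010010 in binary.
Add column by column in base 2, right to left:
  1+0 = 1
  0+1 = 1
  1+0 = 1
  1+0 = 1
  1+1 = 0 carry 1
  1+0+1 = 0 carry 1
  1+0+1 = 0 carry 1
  0+1+1 = 0 carry 1
  1+1+1 = 1 carry 1
  0+1+1 = 0 carry 1
  0+0+1 = 1
  0+1 = 1
  1+1 = 0 carry 1
  0+1+1 = 0 carry 1
  0+1+1 = 0 carry 1
  1+1+1 = 1 carry 1
  1+0+1 = 0 carry 1
  0+1+1 = 0 carry 1
  1+0+1 = 0 carry 1
  1+0+1 = 0 carry 1
  0+0+1 = 1
  1+1 = 0 carry 1
  1+0+1 = 0 carry 1
  0+1+1 = 0 carry 1
  1+0+1 = 0 carry 1
  0+0+1 = 1
  1+1 = 0 carry 1
  0+1+1 = 0 carry 1
  0+1+1 = 0 carry 1
  1+0+1 = 0 carry 1
  1+0+1 = 0 carry 1
  1+0+1 = 0 carry 1
  final carry 1

0b100000010000100001000110100001111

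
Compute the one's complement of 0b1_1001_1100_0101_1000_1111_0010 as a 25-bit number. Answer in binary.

0b0011000111010011100001101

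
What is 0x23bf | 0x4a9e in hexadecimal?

OR each hex digit independently (no carries):
  2|4=6, 3|a=b, b|9=b, f|e=f

0x6bbf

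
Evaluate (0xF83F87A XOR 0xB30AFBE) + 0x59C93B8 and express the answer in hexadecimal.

0xA4FEB7C

First 0xF83F87A XOR 0xB30AFBE = 0x4B357C4.
Add column by column in base 16, right to left:
  4+8 = C
  C+B = 7 carry 1
  7+3+1 = B
  5+9 = E
  3+C = F
  B+9 = 4 carry 1
  4+5+1 = A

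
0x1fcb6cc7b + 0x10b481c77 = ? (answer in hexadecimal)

Add column by column in base 16, right to left:
  b+7 = 2 carry 1
  7+7+1 = f
  c+c = 8 carry 1
  c+1+1 = e
  6+8 = e
  b+4 = f
  c+b = 7 carry 1
  f+0+1 = 0 carry 1
  1+1+1 = 3

0x307fee8f2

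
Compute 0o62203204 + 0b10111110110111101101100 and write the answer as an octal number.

0o112072760

0b10111110110111101101100 = 0o27667554 in octal.
Add column by column in base 8, right to left:
  4+4 = 0 carry 1
  0+5+1 = 6
  2+5 = 7
  3+7 = 2 carry 1
  0+6+1 = 7
  2+6 = 0 carry 1
  2+7+1 = 2 carry 1
  6+2+1 = 1 carry 1
  final carry 1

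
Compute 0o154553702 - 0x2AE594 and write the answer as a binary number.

0b1100001111111001000101110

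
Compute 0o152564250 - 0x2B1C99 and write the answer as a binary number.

0b1011111111100110000001111

0o152564250 = 0b1101010101110100010101000 in binary.
0x2B1C99 = 0b1010110001110010011001 in binary.
Subtract column by column in base 2:
  0-1 → 1 (borrow)
  0-0-1 → 1 (borrow)
  0-0-1 → 1 (borrow)
  1-1-1 → 1 (borrow)
  0-1-1 → 0 (borrow)
  1-0-1 → 0
  0-0 → 0
  1-1 → 0
  0-0 → 0
  0-0 → 0
  0-1 → 1 (borrow)
  1-1-1 → 1 (borrow)
  0-1-1 → 0 (borrow)
  1-0-1 → 0
  1-0 → 1
  1-0 → 1
  0-1 → 1 (borrow)
  1-1-1 → 1 (borrow)
  0-0-1 → 1 (borrow)
  1-1-1 → 1 (borrow)
  0-0-1 → 1 (borrow)
  1-1-1 → 1 (borrow)
  0-0-1 → 1 (borrow)
  1-0-1 → 0
  1-0 → 1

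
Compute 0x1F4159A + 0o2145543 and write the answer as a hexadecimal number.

0o2145543 = 0x8CB63 in hexadecimal.
Add column by column in base 16, right to left:
  A+3 = D
  9+6 = F
  5+B = 0 carry 1
  1+C+1 = E
  4+8 = C
  F+0 = F
  1+0 = 1

0x1FCE0FD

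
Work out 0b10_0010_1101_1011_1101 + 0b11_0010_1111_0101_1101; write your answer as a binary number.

Add column by column in base 2, right to left:
  1+1 = 0 carry 1
  0+0+1 = 1
  1+1 = 0 carry 1
  1+1+1 = 1 carry 1
  1+1+1 = 1 carry 1
  1+0+1 = 0 carry 1
  0+1+1 = 0 carry 1
  1+0+1 = 0 carry 1
  1+1+1 = 1 carry 1
  0+1+1 = 0 carry 1
  1+1+1 = 1 carry 1
  1+1+1 = 1 carry 1
  0+0+1 = 1
  1+1 = 0 carry 1
  0+0+1 = 1
  0+0 = 0
  0+1 = 1
  1+1 = 0 carry 1
  final carry 1

0b1010101110100011010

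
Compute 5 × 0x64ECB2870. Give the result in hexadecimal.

Multiply each base-16 digit by 5, carrying:
  0×5 = 0 → write 0
  7×5 = 35 → write 3 carry 2
  8×5+2 = 42 → write A carry 2
  2×5+2 = 12 → write C
  B×5 = 55 → write 7 carry 3
  C×5+3 = 63 → write F carry 3
  E×5+3 = 73 → write 9 carry 4
  4×5+4 = 24 → write 8 carry 1
  6×5+1 = 31 → write F carry 1
  remaining carry: 1

0x1F89F7CA30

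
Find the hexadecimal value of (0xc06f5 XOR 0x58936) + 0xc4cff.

First 0xc06f5 XOR 0x58936 = 0x98fc3.
Add column by column in base 16, right to left:
  3+f = 2 carry 1
  c+f+1 = c carry 1
  f+c+1 = c carry 1
  8+4+1 = d
  9+c = 5 carry 1
  final carry 1

0x15dcc2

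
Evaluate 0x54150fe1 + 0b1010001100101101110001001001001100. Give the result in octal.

0o134063021055

0x54150fe1 = 0o12405207741 in octal.
0b1010001100101101110001001001001100 = 0o121455611114 in octal.
Add column by column in base 8, right to left:
  1+4 = 5
  4+1 = 5
  7+1 = 0 carry 1
  7+1+1 = 1 carry 1
  0+1+1 = 2
  2+6 = 0 carry 1
  5+5+1 = 3 carry 1
  0+5+1 = 6
  4+4 = 0 carry 1
  2+1+1 = 4
  1+2 = 3
  0+1 = 1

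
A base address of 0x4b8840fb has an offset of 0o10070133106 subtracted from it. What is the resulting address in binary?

0x4b8840fb = 0b1001011100010000100000011111011 in binary.
0o10070133106 = 0b1000000111000001011011001000110 in binary.
Subtract column by column in base 2:
  1-0 → 1
  1-1 → 0
  0-1 → 1 (borrow)
  1-0-1 → 0
  1-0 → 1
  1-0 → 1
  1-1 → 0
  1-0 → 1
  0-0 → 0
  0-1 → 1 (borrow)
  0-1-1 → 0 (borrow)
  0-0-1 → 1 (borrow)
  0-1-1 → 0 (borrow)
  0-1-1 → 0 (borrow)
  1-0-1 → 0
  0-1 → 1 (borrow)
  0-0-1 → 1 (borrow)
  0-0-1 → 1 (borrow)
  0-0-1 → 1 (borrow)
  1-0-1 → 0
  0-0 → 0
  0-1 → 1 (borrow)
  0-1-1 → 0 (borrow)
  1-1-1 → 1 (borrow)
  1-0-1 → 0
  1-0 → 1
  0-0 → 0
  1-0 → 1
  0-0 → 0
  0-0 → 0
  1-1 → 0

0b1010101001111000101010110101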